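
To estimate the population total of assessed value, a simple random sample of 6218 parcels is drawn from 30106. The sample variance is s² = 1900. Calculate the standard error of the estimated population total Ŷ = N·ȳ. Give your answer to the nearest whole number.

14824

Var(Ŷ) = N²·Var(ȳ) = N²·(1 − n/N)·s²/n.
f = 6218/30106 = 0.20653690; Var(ȳ) = 0.79346310·1900/6218 = 0.24245415.
Var(Ŷ) = 30106² · 0.24245415 = 2.1975347 × 10^8.
SE(Ŷ) = √(2.1975347 × 10^8) = 14824.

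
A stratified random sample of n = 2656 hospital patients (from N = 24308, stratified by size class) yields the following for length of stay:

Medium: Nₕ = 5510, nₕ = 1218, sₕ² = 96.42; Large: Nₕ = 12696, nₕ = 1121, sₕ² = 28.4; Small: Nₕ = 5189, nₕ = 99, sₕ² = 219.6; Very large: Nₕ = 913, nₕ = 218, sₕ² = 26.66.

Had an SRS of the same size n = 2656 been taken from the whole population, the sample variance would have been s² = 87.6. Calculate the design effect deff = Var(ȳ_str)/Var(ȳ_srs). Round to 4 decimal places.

Var(ȳ_str) = Σ Wₕ²(1−fₕ)sₕ²/nₕ with Wₕ = Nₕ/24308:
  Medium: (5510/24308)²·(1−1218/5510)·96.42/1218 = 0.0031683467
  Large: (12696/24308)²·(1−1121/12696)·28.4/1121 = 0.0063008942
  Small: (5189/24308)²·(1−99/5189)·219.6/99 = 0.099151694
  Very large: (913/24308)²·(1−218/913)·26.66/218 = 1.3132904 × 10^-4
  → Var(ȳ_str) = 0.10875226.
Var(ȳ_srs) = (1 − 2656/24308)·87.6/2656 = 0.029378176.
deff = 0.10875226 / 0.029378176 = 3.7018.

3.7018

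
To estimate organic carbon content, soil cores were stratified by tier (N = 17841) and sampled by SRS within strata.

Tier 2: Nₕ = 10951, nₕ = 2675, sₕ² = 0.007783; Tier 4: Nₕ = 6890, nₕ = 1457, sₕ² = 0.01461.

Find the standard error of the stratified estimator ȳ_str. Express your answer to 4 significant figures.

Var(ȳ_str) = Σₕ Wₕ²(1 − fₕ)sₕ²/nₕ with Wₕ = Nₕ/N, N = 17841.
Tier 2: Wₕ = 0.61381089; term = 0.61381089²·(1 − 0.24426993)·0.007783/2675 = 8.284363 × 10^-7.
Tier 4: Wₕ = 0.38618911; term = 0.38618911²·(1 − 0.21146589)·0.01461/1457 = 1.1792644 × 10^-6.
Sum = 2.0077007 × 10^-6.
SE = √(2.0077007 × 10^-6) = 0.001417.

0.001417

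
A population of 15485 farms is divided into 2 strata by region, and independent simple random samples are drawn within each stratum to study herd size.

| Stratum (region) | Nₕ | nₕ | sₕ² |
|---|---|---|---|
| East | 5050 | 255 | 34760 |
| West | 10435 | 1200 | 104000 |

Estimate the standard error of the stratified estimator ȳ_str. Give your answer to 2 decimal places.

6.97

Var(ȳ_str) = Σₕ Wₕ²(1 − fₕ)sₕ²/nₕ with Wₕ = Nₕ/N, N = 15485.
East: Wₕ = 0.32612205; term = 0.32612205²·(1 − 0.05049505)·34760/255 = 13.765664.
West: Wₕ = 0.67387795; term = 0.67387795²·(1 − 0.11499760)·104000/1200 = 34.830445.
Sum = 48.596109.
SE = √(48.596109) = 6.97.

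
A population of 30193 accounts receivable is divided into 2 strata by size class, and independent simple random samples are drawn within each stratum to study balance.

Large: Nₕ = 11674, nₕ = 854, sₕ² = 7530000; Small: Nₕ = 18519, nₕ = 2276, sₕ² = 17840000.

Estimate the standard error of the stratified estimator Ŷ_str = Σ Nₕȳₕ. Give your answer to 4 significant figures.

1.863 × 10^6

Var(Ŷ_str) = Σₕ Nₕ²(1 − fₕ)sₕ²/nₕ.
Large: 11674²·(1 − 854/11674)·7530000/854 = 1.1137406 × 10^12.
Small: 18519²·(1 − 2276/18519)·17840000/2276 = 2.3577968 × 10^12.
Sum = 3.4715374 × 10^12.
SE = √(3.4715374 × 10^12) = 1.863 × 10^6.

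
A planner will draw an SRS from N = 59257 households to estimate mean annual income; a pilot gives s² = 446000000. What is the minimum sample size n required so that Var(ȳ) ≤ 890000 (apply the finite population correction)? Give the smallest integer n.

Without fpc, n₀ = s²/D = 446000000/890000 = 501.1236.
With fpc, (1 − n/N)·s²/n ≤ D requires n ≥ n₀/(1 + n₀/N) = 501.1236/(1 + 501.1236/59257) = 496.9212.
Rounding up, n = 497.

497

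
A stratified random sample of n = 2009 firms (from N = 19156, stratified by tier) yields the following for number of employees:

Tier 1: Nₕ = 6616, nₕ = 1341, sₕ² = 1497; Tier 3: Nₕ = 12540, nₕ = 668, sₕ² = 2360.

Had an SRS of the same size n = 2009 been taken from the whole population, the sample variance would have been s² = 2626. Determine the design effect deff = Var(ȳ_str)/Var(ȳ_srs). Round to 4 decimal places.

Var(ȳ_str) = Σ Wₕ²(1−fₕ)sₕ²/nₕ with Wₕ = Nₕ/19156:
  Tier 1: (6616/19156)²·(1−1341/6616)·1497/1341 = 0.10616988
  Tier 3: (12540/19156)²·(1−668/12540)·2360/668 = 1.4333337
  → Var(ȳ_str) = 1.5395036.
Var(ȳ_srs) = (1 − 2009/19156)·2626/2009 = 1.170033.
deff = 1.5395036 / 1.170033 = 1.3158.

1.3158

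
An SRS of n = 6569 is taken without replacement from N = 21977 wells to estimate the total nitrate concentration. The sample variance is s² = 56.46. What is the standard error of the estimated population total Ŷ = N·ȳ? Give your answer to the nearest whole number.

Var(Ŷ) = N²·Var(ȳ) = N²·(1 − n/N)·s²/n.
f = 6569/21977 = 0.29890340; Var(ȳ) = 0.70109660·56.46/6569 = 0.0060258661.
Var(Ŷ) = 21977² · 0.0060258661 = 2.9104242 × 10^6.
SE(Ŷ) = √(2.9104242 × 10^6) = 1706.

1706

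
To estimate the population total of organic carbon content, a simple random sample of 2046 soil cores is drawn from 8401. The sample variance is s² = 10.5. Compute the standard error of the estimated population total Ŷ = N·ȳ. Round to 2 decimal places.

Var(Ŷ) = N²·Var(ȳ) = N²·(1 − n/N)·s²/n.
f = 2046/8401 = 0.24354244; Var(ȳ) = 0.75645756·10.5/2046 = 0.0038821136.
Var(Ŷ) = 8401² · 0.0038821136 = 273987.16.
SE(Ŷ) = √(273987.16) = 523.44.

523.44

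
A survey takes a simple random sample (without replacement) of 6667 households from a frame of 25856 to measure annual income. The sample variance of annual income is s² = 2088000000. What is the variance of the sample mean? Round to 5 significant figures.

232430

Under SRS without replacement, Var(ȳ) = (1 − f)·s²/n with f = n/N = 6667/25856 = 0.25785118.
Var(ȳ) = (1 − 0.25785118)·2088000000/6667 = 0.74214882·313184.34 = 232429.39.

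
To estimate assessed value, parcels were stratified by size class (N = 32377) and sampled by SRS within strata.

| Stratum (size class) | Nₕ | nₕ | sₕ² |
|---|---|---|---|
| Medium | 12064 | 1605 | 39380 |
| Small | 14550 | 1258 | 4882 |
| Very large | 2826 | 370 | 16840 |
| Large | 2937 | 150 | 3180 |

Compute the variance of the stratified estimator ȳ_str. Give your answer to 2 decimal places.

Var(ȳ_str) = Σₕ Wₕ²(1 − fₕ)sₕ²/nₕ with Wₕ = Nₕ/N, N = 32377.
Medium: Wₕ = 0.37261019; term = 0.37261019²·(1 − 0.13304045)·39380/1605 = 2.9533095.
Small: Wₕ = 0.44939309; term = 0.44939309²·(1 − 0.08646048)·4882/1258 = 0.715974.
Very large: Wₕ = 0.08728418; term = 0.08728418²·(1 − 0.13092711)·16840/370 = 0.30134756.
Large: Wₕ = 0.09071254; term = 0.09071254²·(1 − 0.05107252)·3180/150 = 0.16554023.
Sum = 4.1361713.

4.14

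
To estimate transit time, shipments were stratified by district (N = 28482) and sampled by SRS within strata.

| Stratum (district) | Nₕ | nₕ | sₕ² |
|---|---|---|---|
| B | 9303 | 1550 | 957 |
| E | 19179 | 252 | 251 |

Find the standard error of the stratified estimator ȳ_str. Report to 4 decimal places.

Var(ȳ_str) = Σₕ Wₕ²(1 − fₕ)sₕ²/nₕ with Wₕ = Nₕ/N, N = 28482.
B: Wₕ = 0.32662734; term = 0.32662734²·(1 − 0.16661292)·957/1550 = 0.05489491.
E: Wₕ = 0.67337266; term = 0.67337266²·(1 − 0.01313937)·251/252 = 0.44569725.
Sum = 0.50059216.
SE = √(0.50059216) = 0.7075.

0.7075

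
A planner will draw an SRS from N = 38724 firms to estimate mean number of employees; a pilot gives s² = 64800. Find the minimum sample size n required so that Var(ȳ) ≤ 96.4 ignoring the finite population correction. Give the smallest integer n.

Without fpc, n₀ = s²/D = 64800/96.4 = 672.1992.
Rounding up, n = 673.

673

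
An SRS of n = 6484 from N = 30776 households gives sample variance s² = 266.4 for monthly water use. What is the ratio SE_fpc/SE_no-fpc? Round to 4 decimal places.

0.8884

f = n/N = 6484/30776 = 0.21068365.
SE_no-fpc = √(s²/n) = 0.2026962; SE_fpc = √((1−f)s²/n) = 0.18008235.
Ratio = √(1−f) = 0.88843478.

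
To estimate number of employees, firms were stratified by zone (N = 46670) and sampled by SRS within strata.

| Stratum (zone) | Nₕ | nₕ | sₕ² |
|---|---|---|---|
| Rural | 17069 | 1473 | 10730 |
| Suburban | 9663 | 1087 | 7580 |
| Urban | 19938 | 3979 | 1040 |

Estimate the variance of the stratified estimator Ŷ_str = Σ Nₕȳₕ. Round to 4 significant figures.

Var(Ŷ_str) = Σₕ Nₕ²(1 − fₕ)sₕ²/nₕ.
Rural: 17069²·(1 − 1473/17069)·10730/1473 = 1.9391807 × 10^9.
Suburban: 9663²·(1 − 1087/9663)·7580/1087 = 5.7787834 × 10^8.
Urban: 19938²·(1 − 3979/19938)·1040/3979 = 8.3166163 × 10^7.
Sum = 2.6002252 × 10^9.

2.600 × 10^9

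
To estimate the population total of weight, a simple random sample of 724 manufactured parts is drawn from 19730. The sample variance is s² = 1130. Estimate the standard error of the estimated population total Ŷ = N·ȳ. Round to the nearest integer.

Var(Ŷ) = N²·Var(ȳ) = N²·(1 − n/N)·s²/n.
f = 724/19730 = 0.03669539; Var(ȳ) = 0.96330461·1130/724 = 1.5035003.
Var(Ŷ) = 19730² · 1.5035003 = 5.8527192 × 10^8.
SE(Ŷ) = √(5.8527192 × 10^8) = 24192.

24192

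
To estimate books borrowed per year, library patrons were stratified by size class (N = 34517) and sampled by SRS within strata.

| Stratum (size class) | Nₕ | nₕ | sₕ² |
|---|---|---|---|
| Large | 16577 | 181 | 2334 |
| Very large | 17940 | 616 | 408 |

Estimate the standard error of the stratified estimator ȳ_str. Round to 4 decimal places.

Var(ȳ_str) = Σₕ Wₕ²(1 − fₕ)sₕ²/nₕ with Wₕ = Nₕ/N, N = 34517.
Large: Wₕ = 0.48025611; term = 0.48025611²·(1 − 0.01091874)·2334/181 = 2.9417112.
Very large: Wₕ = 0.51974389; term = 0.51974389²·(1 − 0.03433668)·408/616 = 0.17277622.
Sum = 3.1144874.
SE = √(3.1144874) = 1.7648.

1.7648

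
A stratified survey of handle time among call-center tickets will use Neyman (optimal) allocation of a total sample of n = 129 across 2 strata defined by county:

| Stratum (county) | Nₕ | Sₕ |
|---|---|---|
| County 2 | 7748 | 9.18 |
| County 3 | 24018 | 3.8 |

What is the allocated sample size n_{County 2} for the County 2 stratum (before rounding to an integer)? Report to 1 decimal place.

Neyman allocation: nₕ = n·NₕSₕ / Σⱼ NⱼSⱼ.
Σ NⱼSⱼ = 7748·9.18 + 24018·3.8 = 162395.04.
n_{County 2} = 129·7748·9.18 / 162395.04 = 56.5.

56.5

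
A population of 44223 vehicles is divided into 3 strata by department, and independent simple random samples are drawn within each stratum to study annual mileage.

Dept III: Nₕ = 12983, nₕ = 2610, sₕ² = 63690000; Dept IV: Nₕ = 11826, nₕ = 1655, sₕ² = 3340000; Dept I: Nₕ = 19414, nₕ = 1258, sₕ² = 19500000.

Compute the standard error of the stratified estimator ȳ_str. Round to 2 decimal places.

Var(ȳ_str) = Σₕ Wₕ²(1 − fₕ)sₕ²/nₕ with Wₕ = Nₕ/N, N = 44223.
Dept III: Wₕ = 0.29358026; term = 0.29358026²·(1 − 0.20103212)·63690000/2610 = 1680.4043.
Dept IV: Wₕ = 0.26741741; term = 0.26741741²·(1 − 0.13994588)·3340000/1655 = 124.12338.
Dept I: Wₕ = 0.43900233; term = 0.43900233²·(1 − 0.06479860)·19500000/1258 = 2793.7836.
Sum = 4598.3113.
SE = √(4598.3113) = 67.81.

67.81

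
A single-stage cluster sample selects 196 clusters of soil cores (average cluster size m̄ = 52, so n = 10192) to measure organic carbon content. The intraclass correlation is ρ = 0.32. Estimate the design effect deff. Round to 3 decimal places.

17.320

deff = 1 + (52 − 1)·0.32 = 1 + 16.32 = 17.32.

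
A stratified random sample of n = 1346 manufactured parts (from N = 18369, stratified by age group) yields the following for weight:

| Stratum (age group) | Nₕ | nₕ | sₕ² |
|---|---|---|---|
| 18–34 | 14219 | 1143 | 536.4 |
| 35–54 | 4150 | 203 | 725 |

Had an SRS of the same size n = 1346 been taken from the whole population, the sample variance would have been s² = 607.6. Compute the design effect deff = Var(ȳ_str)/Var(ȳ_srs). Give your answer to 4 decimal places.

1.0326

Var(ȳ_str) = Σ Wₕ²(1−fₕ)sₕ²/nₕ with Wₕ = Nₕ/18369:
  18–34: (14219/18369)²·(1−1143/14219)·536.4/1143 = 0.25859223
  35–54: (4150/18369)²·(1−203/4150)·725/203 = 0.17337488
  → Var(ȳ_str) = 0.43196711.
Var(ȳ_srs) = (1 − 1346/18369)·607.6/1346 = 0.41833412.
deff = 0.43196711 / 0.41833412 = 1.0326.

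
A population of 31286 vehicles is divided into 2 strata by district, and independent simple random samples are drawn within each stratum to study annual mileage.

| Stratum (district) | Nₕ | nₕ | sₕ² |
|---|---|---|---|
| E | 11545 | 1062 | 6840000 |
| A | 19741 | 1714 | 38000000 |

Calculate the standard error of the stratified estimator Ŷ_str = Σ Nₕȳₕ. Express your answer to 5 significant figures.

2.9444 × 10^6

Var(Ŷ_str) = Σₕ Nₕ²(1 − fₕ)sₕ²/nₕ.
E: 11545²·(1 − 1062/11545)·6840000/1062 = 7.7949101 × 10^11.
A: 19741²·(1 − 1714/19741)·38000000/1714 = 7.889789 × 10^12.
Sum = 8.66928 × 10^12.
SE = √(8.66928 × 10^12) = 2.9444 × 10^6.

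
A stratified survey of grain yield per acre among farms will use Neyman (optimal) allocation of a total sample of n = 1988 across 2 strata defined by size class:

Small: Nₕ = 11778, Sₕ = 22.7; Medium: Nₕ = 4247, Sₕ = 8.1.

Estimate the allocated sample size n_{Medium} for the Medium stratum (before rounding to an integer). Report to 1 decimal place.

226.6

Neyman allocation: nₕ = n·NₕSₕ / Σⱼ NⱼSⱼ.
Σ NⱼSⱼ = 11778·22.7 + 4247·8.1 = 301761.3.
n_{Medium} = 1988·4247·8.1 / 301761.3 = 226.6.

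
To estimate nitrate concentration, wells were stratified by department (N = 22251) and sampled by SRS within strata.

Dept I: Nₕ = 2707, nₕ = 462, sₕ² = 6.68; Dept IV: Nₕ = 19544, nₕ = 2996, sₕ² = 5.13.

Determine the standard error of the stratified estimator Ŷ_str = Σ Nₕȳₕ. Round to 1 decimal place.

801.0

Var(Ŷ_str) = Σₕ Nₕ²(1 − fₕ)sₕ²/nₕ.
Dept I: 2707²·(1 − 462/2707)·6.68/462 = 87869.689.
Dept IV: 19544²·(1 − 2996/19544)·5.13/2996 = 553776.5.
Sum = 641646.19.
SE = √(641646.19) = 801.0.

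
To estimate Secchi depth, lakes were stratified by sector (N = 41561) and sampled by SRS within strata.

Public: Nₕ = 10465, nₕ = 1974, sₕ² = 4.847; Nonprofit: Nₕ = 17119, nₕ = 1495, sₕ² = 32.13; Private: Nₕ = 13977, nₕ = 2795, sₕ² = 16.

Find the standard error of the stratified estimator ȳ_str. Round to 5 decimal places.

Var(ȳ_str) = Σₕ Wₕ²(1 − fₕ)sₕ²/nₕ with Wₕ = Nₕ/N, N = 41561.
Public: Wₕ = 0.25179856; term = 0.25179856²·(1 − 0.18862876)·4.847/1974 = 1.2631414 × 10^-4.
Nonprofit: Wₕ = 0.41190058; term = 0.41190058²·(1 − 0.08732987)·32.13/1495 = 0.003327884.
Private: Wₕ = 0.33630086; term = 0.33630086²·(1 − 0.19997138)·16/2795 = 5.1796408 × 10^-4.
Sum = 0.0039721622.
SE = √(0.0039721622) = 0.06303.

0.06303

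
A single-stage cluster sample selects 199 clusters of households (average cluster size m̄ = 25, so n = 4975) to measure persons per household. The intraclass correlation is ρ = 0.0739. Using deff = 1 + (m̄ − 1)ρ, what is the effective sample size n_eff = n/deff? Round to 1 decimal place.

deff = 1 + (25 − 1)·0.0739 = 1 + 1.7736 = 2.7736.
n_eff = 4975 / 2.7736 = 1793.7.

1793.7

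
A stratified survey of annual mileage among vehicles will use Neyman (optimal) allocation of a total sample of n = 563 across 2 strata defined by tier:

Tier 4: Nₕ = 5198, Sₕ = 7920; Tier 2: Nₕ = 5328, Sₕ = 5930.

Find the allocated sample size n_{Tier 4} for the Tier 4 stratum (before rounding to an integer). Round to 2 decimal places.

Neyman allocation: nₕ = n·NₕSₕ / Σⱼ NⱼSⱼ.
Σ NⱼSⱼ = 5198·7920 + 5328·5930 = 7.27632 × 10^7.
n_{Tier 4} = 563·5198·7920 / (7.27632 × 10^7) = 318.54.

318.54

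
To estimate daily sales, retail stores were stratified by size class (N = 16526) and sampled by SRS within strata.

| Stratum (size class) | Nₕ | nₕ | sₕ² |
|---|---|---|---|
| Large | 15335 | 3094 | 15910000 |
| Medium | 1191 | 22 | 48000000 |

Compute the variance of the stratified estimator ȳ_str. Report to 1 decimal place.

14657.1

Var(ȳ_str) = Σₕ Wₕ²(1 − fₕ)sₕ²/nₕ with Wₕ = Nₕ/N, N = 16526.
Large: Wₕ = 0.92793174; term = 0.92793174²·(1 − 0.20176068)·15910000/3094 = 3534.3947.
Medium: Wₕ = 0.07206826; term = 0.07206826²·(1 − 0.01847187)·48000000/22 = 11122.677.
Sum = 14657.072.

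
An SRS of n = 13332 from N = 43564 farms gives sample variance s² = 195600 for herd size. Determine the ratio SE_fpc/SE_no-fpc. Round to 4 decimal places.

f = n/N = 13332/43564 = 0.30603250.
SE_no-fpc = √(s²/n) = 3.8303351; SE_fpc = √((1−f)s²/n) = 3.1908496.
Ratio = √(1−f) = 0.83304712.

0.8330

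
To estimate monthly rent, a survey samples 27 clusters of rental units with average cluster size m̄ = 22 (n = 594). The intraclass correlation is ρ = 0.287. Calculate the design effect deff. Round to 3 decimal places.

7.027

deff = 1 + (22 − 1)·0.287 = 1 + 6.027 = 7.027.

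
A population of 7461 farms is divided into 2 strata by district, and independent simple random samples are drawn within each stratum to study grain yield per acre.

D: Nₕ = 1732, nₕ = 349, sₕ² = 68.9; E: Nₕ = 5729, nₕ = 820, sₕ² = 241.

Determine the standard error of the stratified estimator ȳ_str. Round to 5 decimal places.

Var(ȳ_str) = Σₕ Wₕ²(1 − fₕ)sₕ²/nₕ with Wₕ = Nₕ/N, N = 7461.
D: Wₕ = 0.23214046; term = 0.23214046²·(1 − 0.20150115)·68.9/349 = 0.0084951252.
E: Wₕ = 0.76785954; term = 0.76785954²·(1 − 0.14313144)·241/820 = 0.14848445.
Sum = 0.15697958.
SE = √(0.15697958) = 0.39621.

0.39621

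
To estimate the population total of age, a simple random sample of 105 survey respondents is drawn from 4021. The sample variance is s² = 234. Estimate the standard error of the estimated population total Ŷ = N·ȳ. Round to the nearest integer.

5924

Var(Ŷ) = N²·Var(ȳ) = N²·(1 − n/N)·s²/n.
f = 105/4021 = 0.02611291; Var(ȳ) = 0.97388709·234/105 = 2.1703769.
Var(Ŷ) = 4021² · 2.1703769 = 3.5091611 × 10^7.
SE(Ŷ) = √(3.5091611 × 10^7) = 5924.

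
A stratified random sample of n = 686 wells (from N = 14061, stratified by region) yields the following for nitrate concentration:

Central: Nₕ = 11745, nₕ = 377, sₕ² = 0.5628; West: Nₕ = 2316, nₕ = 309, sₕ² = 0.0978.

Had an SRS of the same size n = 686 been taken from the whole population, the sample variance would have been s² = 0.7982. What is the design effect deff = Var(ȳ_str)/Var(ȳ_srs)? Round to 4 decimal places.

Var(ȳ_str) = Σ Wₕ²(1−fₕ)sₕ²/nₕ with Wₕ = Nₕ/14061:
  Central: (11745/14061)²·(1−377/11745)·0.5628/377 = 0.001008132
  West: (2316/14061)²·(1−309/2316)·0.0978/309 = 7.4410442 × 10^-6
  → Var(ȳ_str) = 0.001015573.
Var(ȳ_srs) = (1 − 686/14061)·0.7982/686 = 0.0011067899.
deff = 0.001015573 / 0.0011067899 = 0.9176.

0.9176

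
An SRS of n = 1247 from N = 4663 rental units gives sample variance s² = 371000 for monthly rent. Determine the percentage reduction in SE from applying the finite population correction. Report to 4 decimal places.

f = n/N = 1247/4663 = 0.26742440.
SE_no-fpc = √(s²/n) = 17.248595; SE_fpc = √((1−f)s²/n) = 14.763181.
Ratio = √(1−f) = 0.85590630. Reduction = 100·(1 − 0.85590630) = 14.4094%.

14.4094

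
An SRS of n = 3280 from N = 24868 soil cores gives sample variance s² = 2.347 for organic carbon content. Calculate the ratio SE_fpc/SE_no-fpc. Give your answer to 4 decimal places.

0.9317

f = n/N = 3280/24868 = 0.13189641.
SE_no-fpc = √(s²/n) = 0.026749744; SE_fpc = √((1−f)s²/n) = 0.024923292.
Ratio = √(1−f) = 0.93172077.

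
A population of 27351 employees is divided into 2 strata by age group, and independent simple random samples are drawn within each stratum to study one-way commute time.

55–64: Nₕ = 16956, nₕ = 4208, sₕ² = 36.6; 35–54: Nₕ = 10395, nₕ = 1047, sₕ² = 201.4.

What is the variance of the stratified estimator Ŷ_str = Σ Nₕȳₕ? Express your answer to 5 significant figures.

2.0572 × 10^7

Var(Ŷ_str) = Σₕ Nₕ²(1 − fₕ)sₕ²/nₕ.
55–64: 16956²·(1 − 4208/16956)·36.6/4208 = 1.8800561 × 10^6.
35–54: 10395²·(1 − 1047/10395)·201.4/1047 = 1.8692009 × 10^7.
Sum = 2.0572065 × 10^7.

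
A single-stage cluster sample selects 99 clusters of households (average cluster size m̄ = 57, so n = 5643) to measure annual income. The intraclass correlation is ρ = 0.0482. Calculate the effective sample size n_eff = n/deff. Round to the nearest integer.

1525

deff = 1 + (57 − 1)·0.0482 = 1 + 2.6992 = 3.6992.
n_eff = 5643 / 3.6992 = 1525.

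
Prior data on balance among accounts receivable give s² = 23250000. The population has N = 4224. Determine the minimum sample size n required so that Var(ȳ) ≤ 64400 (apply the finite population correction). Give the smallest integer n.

333

Without fpc, n₀ = s²/D = 23250000/64400 = 361.0248.
With fpc, (1 − n/N)·s²/n ≤ D requires n ≥ n₀/(1 + n₀/N) = 361.0248/(1 + 361.0248/4224) = 332.5977.
Rounding up, n = 333.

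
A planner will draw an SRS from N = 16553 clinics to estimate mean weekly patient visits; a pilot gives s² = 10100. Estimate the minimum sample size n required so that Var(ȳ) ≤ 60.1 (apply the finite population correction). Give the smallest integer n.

Without fpc, n₀ = s²/D = 10100/60.1 = 168.0532.
With fpc, (1 − n/N)·s²/n ≤ D requires n ≥ n₀/(1 + n₀/N) = 168.0532/(1 + 168.0532/16553) = 166.3642.
Rounding up, n = 167.

167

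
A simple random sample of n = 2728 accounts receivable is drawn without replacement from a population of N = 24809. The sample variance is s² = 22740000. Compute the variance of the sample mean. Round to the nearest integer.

Under SRS without replacement, Var(ȳ) = (1 − f)·s²/n with f = n/N = 2728/24809 = 0.10996010.
Var(ȳ) = (1 − 0.10996010)·22740000/2728 = 0.89003990·8335.7771 = 7419.1743.

7419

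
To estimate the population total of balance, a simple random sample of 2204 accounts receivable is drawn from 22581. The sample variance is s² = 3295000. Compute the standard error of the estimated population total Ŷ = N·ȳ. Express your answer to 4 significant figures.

829400

Var(Ŷ) = N²·Var(ȳ) = N²·(1 − n/N)·s²/n.
f = 2204/22581 = 0.09760418; Var(ȳ) = 0.90239582·3295000/2204 = 1349.0899.
Var(Ŷ) = 22581² · 1349.0899 = 6.8790305 × 10^11.
SE(Ŷ) = √(6.8790305 × 10^11) = 829400.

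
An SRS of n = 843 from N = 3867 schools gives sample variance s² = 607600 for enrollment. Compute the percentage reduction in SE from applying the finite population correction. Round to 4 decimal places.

f = n/N = 843/3867 = 0.21799845.
SE_no-fpc = √(s²/n) = 26.846959; SE_fpc = √((1−f)s²/n) = 23.740994.
Ratio = √(1−f) = 0.88430852. Reduction = 100·(1 − 0.88430852) = 11.5691%.

11.5691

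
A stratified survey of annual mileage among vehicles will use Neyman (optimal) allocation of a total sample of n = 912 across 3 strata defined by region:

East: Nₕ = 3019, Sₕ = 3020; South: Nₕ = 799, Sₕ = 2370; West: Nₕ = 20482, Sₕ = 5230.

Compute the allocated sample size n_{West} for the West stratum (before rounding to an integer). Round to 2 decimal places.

Neyman allocation: nₕ = n·NₕSₕ / Σⱼ NⱼSⱼ.
Σ NⱼSⱼ = 3019·3020 + 799·2370 + 20482·5230 = 1.1813187 × 10^8.
n_{West} = 912·20482·5230 / (1.1813187 × 10^8) = 826.99.

826.99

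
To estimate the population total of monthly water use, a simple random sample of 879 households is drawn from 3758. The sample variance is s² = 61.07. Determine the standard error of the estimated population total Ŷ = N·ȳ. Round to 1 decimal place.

867.0

Var(Ŷ) = N²·Var(ȳ) = N²·(1 − n/N)·s²/n.
f = 879/3758 = 0.23390101; Var(ȳ) = 0.76609899·61.07/879 = 0.053226013.
Var(Ŷ) = 3758² · 0.053226013 = 751687.78.
SE(Ŷ) = √(751687.78) = 867.0.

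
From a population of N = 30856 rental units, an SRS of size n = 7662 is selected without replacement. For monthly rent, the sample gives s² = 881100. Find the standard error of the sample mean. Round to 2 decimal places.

9.30

Under SRS without replacement, Var(ȳ) = (1 − f)·s²/n with f = n/N = 7662/30856 = 0.24831475.
Var(ȳ) = (1 − 0.24831475)·881100/7662 = 0.75168525·114.99608 = 86.44086.
SE(ȳ) = √(86.44086) = 9.30.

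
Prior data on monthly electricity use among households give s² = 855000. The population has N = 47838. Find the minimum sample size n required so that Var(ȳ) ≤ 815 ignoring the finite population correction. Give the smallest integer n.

1050

Without fpc, n₀ = s²/D = 855000/815 = 1049.0798.
Rounding up, n = 1050.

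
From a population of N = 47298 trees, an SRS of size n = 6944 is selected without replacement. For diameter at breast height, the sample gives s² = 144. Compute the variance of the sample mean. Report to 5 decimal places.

Under SRS without replacement, Var(ȳ) = (1 − f)·s²/n with f = n/N = 6944/47298 = 0.14681382.
Var(ȳ) = (1 − 0.14681382)·144/6944 = 0.85318618·0.020737327 = 0.017692801.

0.01769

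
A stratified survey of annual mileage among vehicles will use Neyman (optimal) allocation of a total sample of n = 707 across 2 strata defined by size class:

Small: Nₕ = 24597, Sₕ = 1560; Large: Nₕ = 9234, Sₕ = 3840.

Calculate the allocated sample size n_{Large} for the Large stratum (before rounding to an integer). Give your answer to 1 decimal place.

Neyman allocation: nₕ = n·NₕSₕ / Σⱼ NⱼSⱼ.
Σ NⱼSⱼ = 24597·1560 + 9234·3840 = 7.382988 × 10^7.
n_{Large} = 707·9234·3840 / (7.382988 × 10^7) = 339.6.

339.6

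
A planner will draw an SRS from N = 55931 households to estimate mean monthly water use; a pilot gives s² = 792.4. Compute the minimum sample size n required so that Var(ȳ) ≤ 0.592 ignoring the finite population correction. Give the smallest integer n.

Without fpc, n₀ = s²/D = 792.4/0.592 = 1338.5135.
Rounding up, n = 1339.

1339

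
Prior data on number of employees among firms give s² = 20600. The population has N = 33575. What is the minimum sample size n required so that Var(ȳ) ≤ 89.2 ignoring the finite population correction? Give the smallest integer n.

Without fpc, n₀ = s²/D = 20600/89.2 = 230.9417.
Rounding up, n = 231.

231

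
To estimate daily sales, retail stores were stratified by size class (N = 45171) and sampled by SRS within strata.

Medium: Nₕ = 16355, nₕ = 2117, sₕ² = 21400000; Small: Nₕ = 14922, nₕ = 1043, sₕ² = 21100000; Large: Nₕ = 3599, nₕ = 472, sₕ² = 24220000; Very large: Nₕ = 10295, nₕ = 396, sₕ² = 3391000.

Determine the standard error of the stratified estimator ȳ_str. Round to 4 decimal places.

Var(ȳ_str) = Σₕ Wₕ²(1 − fₕ)sₕ²/nₕ with Wₕ = Nₕ/N, N = 45171.
Medium: Wₕ = 0.36206858; term = 0.36206858²·(1 − 0.12944054)·21400000/2117 = 1153.6473.
Small: Wₕ = 0.33034469; term = 0.33034469²·(1 − 0.06989680)·21100000/1043 = 2053.3546.
Large: Wₕ = 0.07967501; term = 0.07967501²·(1 − 0.13114754)·24220000/472 = 283.02347.
Very large: Wₕ = 0.22791171; term = 0.22791171²·(1 − 0.03846527)·3391000/396 = 427.69175.
Sum = 3917.7171.
SE = √(3917.7171) = 62.5917.

62.5917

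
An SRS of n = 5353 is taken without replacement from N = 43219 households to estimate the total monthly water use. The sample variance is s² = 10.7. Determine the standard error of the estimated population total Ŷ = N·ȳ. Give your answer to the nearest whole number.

Var(Ŷ) = N²·Var(ȳ) = N²·(1 − n/N)·s²/n.
f = 5353/43219 = 0.12385756; Var(ȳ) = 0.87614244·10.7/5353 = 0.0017513028.
Var(Ŷ) = 43219² · 0.0017513028 = 3.2712269 × 10^6.
SE(Ŷ) = √(3.2712269 × 10^6) = 1809.

1809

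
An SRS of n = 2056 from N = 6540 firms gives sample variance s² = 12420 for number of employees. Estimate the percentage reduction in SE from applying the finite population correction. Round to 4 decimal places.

f = n/N = 2056/6540 = 0.31437309.
SE_no-fpc = √(s²/n) = 2.4578153; SE_fpc = √((1−f)s²/n) = 2.0351348.
Ratio = √(1−f) = 0.82802591. Reduction = 100·(1 − 0.82802591) = 17.1974%.

17.1974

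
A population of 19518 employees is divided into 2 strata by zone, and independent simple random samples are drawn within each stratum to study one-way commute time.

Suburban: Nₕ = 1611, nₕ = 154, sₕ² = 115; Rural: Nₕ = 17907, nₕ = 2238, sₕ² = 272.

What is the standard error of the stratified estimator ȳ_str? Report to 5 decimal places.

Var(ȳ_str) = Σₕ Wₕ²(1 − fₕ)sₕ²/nₕ with Wₕ = Nₕ/N, N = 19518.
Suburban: Wₕ = 0.08253919; term = 0.08253919²·(1 − 0.09559280)·115/154 = 0.0046010991.
Rural: Wₕ = 0.91746081; term = 0.91746081²·(1 − 0.12497906)·272/2238 = 0.089516338.
Sum = 0.094117437.
SE = √(0.094117437) = 0.30679.

0.30679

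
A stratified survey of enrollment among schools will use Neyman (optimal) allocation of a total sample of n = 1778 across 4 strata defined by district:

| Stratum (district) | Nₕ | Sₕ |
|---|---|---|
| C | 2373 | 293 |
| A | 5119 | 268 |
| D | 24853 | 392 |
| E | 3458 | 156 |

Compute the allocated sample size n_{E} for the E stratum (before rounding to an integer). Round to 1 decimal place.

Neyman allocation: nₕ = n·NₕSₕ / Σⱼ NⱼSⱼ.
Σ NⱼSⱼ = 2373·293 + 5119·268 + 24853·392 + 3458·156 = 1.2349005 × 10^7.
n_{E} = 1778·3458·156 / (1.2349005 × 10^7) = 77.7.

77.7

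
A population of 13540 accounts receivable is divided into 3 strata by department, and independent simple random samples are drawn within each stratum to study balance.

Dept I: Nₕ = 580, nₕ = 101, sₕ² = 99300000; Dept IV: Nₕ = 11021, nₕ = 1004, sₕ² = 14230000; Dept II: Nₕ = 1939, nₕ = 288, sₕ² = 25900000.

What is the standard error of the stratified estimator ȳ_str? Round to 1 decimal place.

Var(ȳ_str) = Σₕ Wₕ²(1 − fₕ)sₕ²/nₕ with Wₕ = Nₕ/N, N = 13540.
Dept I: Wₕ = 0.04283604; term = 0.04283604²·(1 − 0.17413793)·99300000/101 = 1489.8895.
Dept IV: Wₕ = 0.81395864; term = 0.81395864²·(1 − 0.09109881)·14230000/1004 = 8534.784.
Dept II: Wₕ = 0.14320532; term = 0.14320532²·(1 − 0.14853017)·25900000/288 = 1570.3441.
Sum = 11595.018.
SE = √(11595.018) = 107.7.

107.7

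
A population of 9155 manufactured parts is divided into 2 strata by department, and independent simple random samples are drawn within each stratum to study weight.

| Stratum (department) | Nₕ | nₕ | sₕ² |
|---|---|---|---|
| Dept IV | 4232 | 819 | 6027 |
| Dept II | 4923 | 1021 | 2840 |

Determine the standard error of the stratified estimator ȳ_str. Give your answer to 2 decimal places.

Var(ȳ_str) = Σₕ Wₕ²(1 − fₕ)sₕ²/nₕ with Wₕ = Nₕ/N, N = 9155.
Dept IV: Wₕ = 0.46226106; term = 0.46226106²·(1 − 0.19352552)·6027/819 = 1.2681848.
Dept II: Wₕ = 0.53773894; term = 0.53773894²·(1 − 0.20739387)·2840/1021 = 0.63751881.
Sum = 1.9057036.
SE = √(1.9057036) = 1.38.

1.38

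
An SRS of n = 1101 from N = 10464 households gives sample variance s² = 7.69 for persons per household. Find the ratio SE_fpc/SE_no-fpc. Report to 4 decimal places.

f = n/N = 1101/10464 = 0.10521789.
SE_no-fpc = √(s²/n) = 0.083573677; SE_fpc = √((1−f)s²/n) = 0.079054784.
Ratio = √(1−f) = 0.94592923.

0.9459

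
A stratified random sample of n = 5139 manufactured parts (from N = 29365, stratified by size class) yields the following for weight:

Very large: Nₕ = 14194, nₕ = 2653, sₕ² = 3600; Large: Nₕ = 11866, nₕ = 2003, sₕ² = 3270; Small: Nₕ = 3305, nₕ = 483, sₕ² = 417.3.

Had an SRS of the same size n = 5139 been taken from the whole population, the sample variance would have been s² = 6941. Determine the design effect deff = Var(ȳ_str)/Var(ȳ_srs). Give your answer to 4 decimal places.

0.4386

Var(ȳ_str) = Σ Wₕ²(1−fₕ)sₕ²/nₕ with Wₕ = Nₕ/29365:
  Very large: (14194/29365)²·(1−2653/14194)·3600/2653 = 0.25778253
  Large: (11866/29365)²·(1−2003/11866)·3270/2003 = 0.2215747
  Small: (3305/29365)²·(1−483/3305)·417.3/483 = 0.0093447937
  → Var(ȳ_str) = 0.48870202.
Var(ȳ_srs) = (1 − 5139/29365)·6941/5139 = 1.114282.
deff = 0.48870202 / 1.114282 = 0.4386.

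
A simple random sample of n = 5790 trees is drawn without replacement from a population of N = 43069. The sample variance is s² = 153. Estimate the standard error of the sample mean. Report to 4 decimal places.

Under SRS without replacement, Var(ȳ) = (1 − f)·s²/n with f = n/N = 5790/43069 = 0.13443544.
Var(ȳ) = (1 − 0.13443544)·153/5790 = 0.86556456·0.02642487 = 0.022872431.
SE(ȳ) = √(0.022872431) = 0.1512.

0.1512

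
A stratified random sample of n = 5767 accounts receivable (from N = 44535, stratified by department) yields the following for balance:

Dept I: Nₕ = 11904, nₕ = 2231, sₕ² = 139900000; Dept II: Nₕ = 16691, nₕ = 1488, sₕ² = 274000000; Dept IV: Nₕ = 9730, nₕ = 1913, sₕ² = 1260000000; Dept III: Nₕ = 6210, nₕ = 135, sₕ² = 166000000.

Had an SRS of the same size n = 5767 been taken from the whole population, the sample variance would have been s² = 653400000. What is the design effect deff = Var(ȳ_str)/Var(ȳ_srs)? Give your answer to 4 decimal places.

Var(ȳ_str) = Σ Wₕ²(1−fₕ)sₕ²/nₕ with Wₕ = Nₕ/44535:
  Dept I: (11904/44535)²·(1−2231/11904)·139900000/2231 = 3640.5696
  Dept II: (16691/44535)²·(1−1488/16691)·274000000/1488 = 23558.974
  Dept IV: (9730/44535)²·(1−1913/9730)·1260000000/1913 = 25258.387
  Dept III: (6210/44535)²·(1−135/6210)·166000000/135 = 23388.873
  → Var(ȳ_str) = 75846.804.
Var(ȳ_srs) = (1 − 5767/44535)·653400000/5767 = 98628.203.
deff = 75846.804 / 98628.203 = 0.7690.

0.7690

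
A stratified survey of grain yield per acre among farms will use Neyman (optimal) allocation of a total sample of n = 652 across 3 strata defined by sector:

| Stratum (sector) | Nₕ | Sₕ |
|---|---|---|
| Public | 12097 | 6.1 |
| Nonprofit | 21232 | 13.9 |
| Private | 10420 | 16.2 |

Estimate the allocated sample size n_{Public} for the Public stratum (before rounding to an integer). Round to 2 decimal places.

Neyman allocation: nₕ = n·NₕSₕ / Σⱼ NⱼSⱼ.
Σ NⱼSⱼ = 12097·6.1 + 21232·13.9 + 10420·16.2 = 537720.5.
n_{Public} = 652·12097·6.1 / 537720.5 = 89.47.

89.47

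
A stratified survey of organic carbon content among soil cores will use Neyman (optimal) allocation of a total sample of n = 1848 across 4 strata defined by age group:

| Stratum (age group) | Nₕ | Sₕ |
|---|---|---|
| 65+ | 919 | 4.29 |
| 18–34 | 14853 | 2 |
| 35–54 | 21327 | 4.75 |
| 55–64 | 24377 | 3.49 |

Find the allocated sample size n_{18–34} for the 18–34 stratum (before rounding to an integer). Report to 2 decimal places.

249.50

Neyman allocation: nₕ = n·NₕSₕ / Σⱼ NⱼSⱼ.
Σ NⱼSⱼ = 919·4.29 + 14853·2 + 21327·4.75 + 24377·3.49 = 220027.49.
n_{18–34} = 1848·14853·2 / 220027.49 = 249.50.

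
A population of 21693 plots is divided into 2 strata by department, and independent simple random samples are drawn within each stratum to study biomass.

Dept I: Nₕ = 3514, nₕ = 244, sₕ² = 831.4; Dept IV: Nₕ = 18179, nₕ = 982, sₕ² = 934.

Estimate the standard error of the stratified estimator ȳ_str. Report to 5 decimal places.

0.84561

Var(ȳ_str) = Σₕ Wₕ²(1 − fₕ)sₕ²/nₕ with Wₕ = Nₕ/N, N = 21693.
Dept I: Wₕ = 0.16198774; term = 0.16198774²·(1 − 0.06943654)·831.4/244 = 0.083201369.
Dept IV: Wₕ = 0.83801226; term = 0.83801226²·(1 − 0.05401837)·934/982 = 0.63185705.
Sum = 0.71505842.
SE = √(0.71505842) = 0.84561.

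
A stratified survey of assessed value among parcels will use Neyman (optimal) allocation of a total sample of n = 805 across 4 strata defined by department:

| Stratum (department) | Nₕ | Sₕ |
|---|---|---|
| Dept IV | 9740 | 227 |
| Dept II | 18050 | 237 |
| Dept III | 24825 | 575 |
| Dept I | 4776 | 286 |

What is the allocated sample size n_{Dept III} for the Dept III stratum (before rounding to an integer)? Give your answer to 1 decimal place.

519.3

Neyman allocation: nₕ = n·NₕSₕ / Σⱼ NⱼSⱼ.
Σ NⱼSⱼ = 9740·227 + 18050·237 + 24825·575 + 4776·286 = 2.2129141 × 10^7.
n_{Dept III} = 805·24825·575 / (2.2129141 × 10^7) = 519.3.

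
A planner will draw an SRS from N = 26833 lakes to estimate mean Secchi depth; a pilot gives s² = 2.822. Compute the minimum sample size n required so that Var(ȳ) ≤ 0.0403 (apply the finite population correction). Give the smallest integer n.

70

Without fpc, n₀ = s²/D = 2.822/0.0403 = 70.0248.
With fpc, (1 − n/N)·s²/n ≤ D requires n ≥ n₀/(1 + n₀/N) = 70.0248/(1 + 70.0248/26833) = 69.8425.
Rounding up, n = 70.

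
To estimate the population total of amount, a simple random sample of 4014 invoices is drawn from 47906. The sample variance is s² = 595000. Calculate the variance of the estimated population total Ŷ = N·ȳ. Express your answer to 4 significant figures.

3.117 × 10^11

Var(Ŷ) = N²·Var(ȳ) = N²·(1 − n/N)·s²/n.
f = 4014/47906 = 0.08378909; Var(ȳ) = 0.91621091·595000/4014 = 135.81103.
Var(Ŷ) = 47906² · 135.81103 = 3.1168425 × 10^11.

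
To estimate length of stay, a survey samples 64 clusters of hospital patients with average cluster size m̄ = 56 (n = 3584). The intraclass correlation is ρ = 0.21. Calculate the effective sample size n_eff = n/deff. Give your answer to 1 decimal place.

285.6

deff = 1 + (56 − 1)·0.21 = 1 + 11.55 = 12.55.
n_eff = 3584 / 12.55 = 285.6.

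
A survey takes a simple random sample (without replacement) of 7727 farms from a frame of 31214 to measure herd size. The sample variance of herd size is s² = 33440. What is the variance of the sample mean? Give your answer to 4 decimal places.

3.2564

Under SRS without replacement, Var(ȳ) = (1 − f)·s²/n with f = n/N = 7727/31214 = 0.24754918.
Var(ȳ) = (1 − 0.24754918)·33440/7727 = 0.75245082·4.3276822 = 3.256368.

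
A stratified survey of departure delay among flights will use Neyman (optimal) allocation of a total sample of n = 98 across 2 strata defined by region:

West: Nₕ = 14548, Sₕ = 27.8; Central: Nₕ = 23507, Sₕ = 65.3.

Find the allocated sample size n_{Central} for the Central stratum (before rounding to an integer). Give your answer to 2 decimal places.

77.56

Neyman allocation: nₕ = n·NₕSₕ / Σⱼ NⱼSⱼ.
Σ NⱼSⱼ = 14548·27.8 + 23507·65.3 = 1.9394415 × 10^6.
n_{Central} = 98·23507·65.3 / (1.9394415 × 10^6) = 77.56.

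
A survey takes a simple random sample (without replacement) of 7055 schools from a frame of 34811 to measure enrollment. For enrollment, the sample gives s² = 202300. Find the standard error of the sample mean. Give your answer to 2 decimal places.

4.78

Under SRS without replacement, Var(ȳ) = (1 − f)·s²/n with f = n/N = 7055/34811 = 0.20266582.
Var(ȳ) = (1 − 0.20266582)·202300/7055 = 0.79733418·28.674699 = 22.863317.
SE(ȳ) = √(22.863317) = 4.78.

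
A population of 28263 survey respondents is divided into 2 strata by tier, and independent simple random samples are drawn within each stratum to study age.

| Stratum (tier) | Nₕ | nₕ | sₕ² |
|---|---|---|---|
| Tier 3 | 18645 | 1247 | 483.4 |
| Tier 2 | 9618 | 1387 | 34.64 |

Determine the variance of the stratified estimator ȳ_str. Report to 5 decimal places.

0.15990

Var(ȳ_str) = Σₕ Wₕ²(1 − fₕ)sₕ²/nₕ with Wₕ = Nₕ/N, N = 28263.
Tier 3: Wₕ = 0.65969642; term = 0.65969642²·(1 − 0.06688120)·483.4/1247 = 0.15742199.
Tier 2: Wₕ = 0.34030358; term = 0.34030358²·(1 − 0.14420878)·34.64/1387 = 0.0024751543.
Sum = 0.15989714.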